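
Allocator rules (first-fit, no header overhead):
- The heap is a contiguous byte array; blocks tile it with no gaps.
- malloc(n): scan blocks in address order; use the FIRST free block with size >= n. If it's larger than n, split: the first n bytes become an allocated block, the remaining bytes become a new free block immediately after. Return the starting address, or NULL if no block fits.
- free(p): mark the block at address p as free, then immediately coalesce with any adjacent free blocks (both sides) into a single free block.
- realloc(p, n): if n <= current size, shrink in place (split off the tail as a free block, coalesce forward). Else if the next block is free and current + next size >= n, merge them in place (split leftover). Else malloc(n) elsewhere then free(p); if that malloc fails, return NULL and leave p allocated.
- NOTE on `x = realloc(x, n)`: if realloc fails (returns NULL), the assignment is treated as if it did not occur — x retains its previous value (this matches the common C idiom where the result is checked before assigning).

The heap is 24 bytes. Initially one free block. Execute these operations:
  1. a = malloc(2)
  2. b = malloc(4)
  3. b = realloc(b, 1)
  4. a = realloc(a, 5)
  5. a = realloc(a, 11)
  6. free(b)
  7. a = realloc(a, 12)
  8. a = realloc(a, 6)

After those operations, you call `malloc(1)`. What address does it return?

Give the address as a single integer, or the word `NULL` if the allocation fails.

Answer: 0

Derivation:
Op 1: a = malloc(2) -> a = 0; heap: [0-1 ALLOC][2-23 FREE]
Op 2: b = malloc(4) -> b = 2; heap: [0-1 ALLOC][2-5 ALLOC][6-23 FREE]
Op 3: b = realloc(b, 1) -> b = 2; heap: [0-1 ALLOC][2-2 ALLOC][3-23 FREE]
Op 4: a = realloc(a, 5) -> a = 3; heap: [0-1 FREE][2-2 ALLOC][3-7 ALLOC][8-23 FREE]
Op 5: a = realloc(a, 11) -> a = 3; heap: [0-1 FREE][2-2 ALLOC][3-13 ALLOC][14-23 FREE]
Op 6: free(b) -> (freed b); heap: [0-2 FREE][3-13 ALLOC][14-23 FREE]
Op 7: a = realloc(a, 12) -> a = 3; heap: [0-2 FREE][3-14 ALLOC][15-23 FREE]
Op 8: a = realloc(a, 6) -> a = 3; heap: [0-2 FREE][3-8 ALLOC][9-23 FREE]
malloc(1): first-fit scan over [0-2 FREE][3-8 ALLOC][9-23 FREE] -> 0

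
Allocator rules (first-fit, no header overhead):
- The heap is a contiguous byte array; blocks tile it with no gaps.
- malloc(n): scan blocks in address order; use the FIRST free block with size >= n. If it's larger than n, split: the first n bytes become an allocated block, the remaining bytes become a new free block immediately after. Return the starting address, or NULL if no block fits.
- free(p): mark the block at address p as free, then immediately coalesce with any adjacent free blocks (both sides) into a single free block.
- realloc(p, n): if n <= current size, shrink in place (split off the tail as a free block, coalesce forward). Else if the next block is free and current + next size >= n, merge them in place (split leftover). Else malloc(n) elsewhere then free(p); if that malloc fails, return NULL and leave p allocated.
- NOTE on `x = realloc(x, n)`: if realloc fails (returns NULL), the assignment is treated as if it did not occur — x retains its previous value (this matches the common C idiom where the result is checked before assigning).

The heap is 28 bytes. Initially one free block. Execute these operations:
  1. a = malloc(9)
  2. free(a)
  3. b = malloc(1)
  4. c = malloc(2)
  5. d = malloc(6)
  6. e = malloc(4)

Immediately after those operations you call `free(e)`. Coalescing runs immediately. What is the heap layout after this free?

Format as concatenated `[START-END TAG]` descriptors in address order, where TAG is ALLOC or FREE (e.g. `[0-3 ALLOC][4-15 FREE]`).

Op 1: a = malloc(9) -> a = 0; heap: [0-8 ALLOC][9-27 FREE]
Op 2: free(a) -> (freed a); heap: [0-27 FREE]
Op 3: b = malloc(1) -> b = 0; heap: [0-0 ALLOC][1-27 FREE]
Op 4: c = malloc(2) -> c = 1; heap: [0-0 ALLOC][1-2 ALLOC][3-27 FREE]
Op 5: d = malloc(6) -> d = 3; heap: [0-0 ALLOC][1-2 ALLOC][3-8 ALLOC][9-27 FREE]
Op 6: e = malloc(4) -> e = 9; heap: [0-0 ALLOC][1-2 ALLOC][3-8 ALLOC][9-12 ALLOC][13-27 FREE]
free(e): e = 9 -> block [9-12 ALLOC]; mark free, coalesce with adjacent free neighbors -> [0-0 ALLOC][1-2 ALLOC][3-8 ALLOC][9-27 FREE]

Answer: [0-0 ALLOC][1-2 ALLOC][3-8 ALLOC][9-27 FREE]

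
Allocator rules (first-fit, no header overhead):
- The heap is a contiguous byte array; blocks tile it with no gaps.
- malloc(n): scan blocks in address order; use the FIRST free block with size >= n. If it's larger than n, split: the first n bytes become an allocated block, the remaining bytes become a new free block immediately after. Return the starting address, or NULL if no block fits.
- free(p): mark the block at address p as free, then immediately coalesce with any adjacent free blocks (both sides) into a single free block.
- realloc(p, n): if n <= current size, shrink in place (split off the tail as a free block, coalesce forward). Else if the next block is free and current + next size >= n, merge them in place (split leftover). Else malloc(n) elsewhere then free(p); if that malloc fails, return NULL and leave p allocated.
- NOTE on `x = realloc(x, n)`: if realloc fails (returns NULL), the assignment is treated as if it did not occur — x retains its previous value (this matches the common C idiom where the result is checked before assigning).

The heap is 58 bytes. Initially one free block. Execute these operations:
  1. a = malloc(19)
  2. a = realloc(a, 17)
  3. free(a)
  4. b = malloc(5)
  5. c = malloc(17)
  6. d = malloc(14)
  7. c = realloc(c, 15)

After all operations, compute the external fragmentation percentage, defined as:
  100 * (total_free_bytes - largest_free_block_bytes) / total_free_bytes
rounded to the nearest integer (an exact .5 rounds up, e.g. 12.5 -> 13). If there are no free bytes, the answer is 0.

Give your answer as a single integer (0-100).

Op 1: a = malloc(19) -> a = 0; heap: [0-18 ALLOC][19-57 FREE]
Op 2: a = realloc(a, 17) -> a = 0; heap: [0-16 ALLOC][17-57 FREE]
Op 3: free(a) -> (freed a); heap: [0-57 FREE]
Op 4: b = malloc(5) -> b = 0; heap: [0-4 ALLOC][5-57 FREE]
Op 5: c = malloc(17) -> c = 5; heap: [0-4 ALLOC][5-21 ALLOC][22-57 FREE]
Op 6: d = malloc(14) -> d = 22; heap: [0-4 ALLOC][5-21 ALLOC][22-35 ALLOC][36-57 FREE]
Op 7: c = realloc(c, 15) -> c = 5; heap: [0-4 ALLOC][5-19 ALLOC][20-21 FREE][22-35 ALLOC][36-57 FREE]
Free blocks: [2 22] total_free=24 largest=22 -> 100*(24-22)/24 = 200/24 ≈ 8.333 -> rounds to 8

Answer: 8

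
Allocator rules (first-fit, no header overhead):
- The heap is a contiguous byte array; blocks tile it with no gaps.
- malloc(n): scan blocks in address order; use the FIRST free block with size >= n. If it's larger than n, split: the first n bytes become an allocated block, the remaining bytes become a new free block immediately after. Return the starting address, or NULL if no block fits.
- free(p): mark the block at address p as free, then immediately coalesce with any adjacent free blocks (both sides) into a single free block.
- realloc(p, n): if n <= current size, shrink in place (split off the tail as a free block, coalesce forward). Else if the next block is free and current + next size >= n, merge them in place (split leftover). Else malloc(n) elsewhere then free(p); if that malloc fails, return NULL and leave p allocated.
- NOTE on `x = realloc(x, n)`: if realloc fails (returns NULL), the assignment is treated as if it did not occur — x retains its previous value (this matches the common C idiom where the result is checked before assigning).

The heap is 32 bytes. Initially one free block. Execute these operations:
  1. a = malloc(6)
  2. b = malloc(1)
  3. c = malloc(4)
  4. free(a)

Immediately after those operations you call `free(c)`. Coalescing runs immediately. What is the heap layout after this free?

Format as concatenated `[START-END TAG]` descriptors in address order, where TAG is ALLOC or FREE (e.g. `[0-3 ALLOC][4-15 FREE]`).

Op 1: a = malloc(6) -> a = 0; heap: [0-5 ALLOC][6-31 FREE]
Op 2: b = malloc(1) -> b = 6; heap: [0-5 ALLOC][6-6 ALLOC][7-31 FREE]
Op 3: c = malloc(4) -> c = 7; heap: [0-5 ALLOC][6-6 ALLOC][7-10 ALLOC][11-31 FREE]
Op 4: free(a) -> (freed a); heap: [0-5 FREE][6-6 ALLOC][7-10 ALLOC][11-31 FREE]
free(c): c = 7 -> block [7-10 ALLOC]; mark free, coalesce with adjacent free neighbors -> [0-5 FREE][6-6 ALLOC][7-31 FREE]

Answer: [0-5 FREE][6-6 ALLOC][7-31 FREE]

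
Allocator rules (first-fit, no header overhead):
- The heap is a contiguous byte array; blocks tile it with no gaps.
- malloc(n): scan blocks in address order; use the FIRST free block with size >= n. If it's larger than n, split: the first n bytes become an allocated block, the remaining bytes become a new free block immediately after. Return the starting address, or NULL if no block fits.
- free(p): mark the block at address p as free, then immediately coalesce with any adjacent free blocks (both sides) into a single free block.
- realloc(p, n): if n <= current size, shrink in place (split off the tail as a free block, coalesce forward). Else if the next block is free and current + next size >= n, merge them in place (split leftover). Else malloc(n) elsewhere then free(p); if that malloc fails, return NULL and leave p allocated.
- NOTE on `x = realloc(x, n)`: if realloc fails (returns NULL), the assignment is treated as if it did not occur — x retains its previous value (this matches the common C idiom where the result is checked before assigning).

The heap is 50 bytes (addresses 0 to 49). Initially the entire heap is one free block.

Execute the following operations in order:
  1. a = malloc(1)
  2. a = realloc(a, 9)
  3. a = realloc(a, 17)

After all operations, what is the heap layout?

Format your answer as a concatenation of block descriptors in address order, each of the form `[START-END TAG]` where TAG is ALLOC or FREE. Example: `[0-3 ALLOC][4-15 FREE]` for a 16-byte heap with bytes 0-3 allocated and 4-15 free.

Answer: [0-16 ALLOC][17-49 FREE]

Derivation:
Op 1: a = malloc(1) -> a = 0; heap: [0-0 ALLOC][1-49 FREE]
Op 2: a = realloc(a, 9) -> a = 0; heap: [0-8 ALLOC][9-49 FREE]
Op 3: a = realloc(a, 17) -> a = 0; heap: [0-16 ALLOC][17-49 FREE]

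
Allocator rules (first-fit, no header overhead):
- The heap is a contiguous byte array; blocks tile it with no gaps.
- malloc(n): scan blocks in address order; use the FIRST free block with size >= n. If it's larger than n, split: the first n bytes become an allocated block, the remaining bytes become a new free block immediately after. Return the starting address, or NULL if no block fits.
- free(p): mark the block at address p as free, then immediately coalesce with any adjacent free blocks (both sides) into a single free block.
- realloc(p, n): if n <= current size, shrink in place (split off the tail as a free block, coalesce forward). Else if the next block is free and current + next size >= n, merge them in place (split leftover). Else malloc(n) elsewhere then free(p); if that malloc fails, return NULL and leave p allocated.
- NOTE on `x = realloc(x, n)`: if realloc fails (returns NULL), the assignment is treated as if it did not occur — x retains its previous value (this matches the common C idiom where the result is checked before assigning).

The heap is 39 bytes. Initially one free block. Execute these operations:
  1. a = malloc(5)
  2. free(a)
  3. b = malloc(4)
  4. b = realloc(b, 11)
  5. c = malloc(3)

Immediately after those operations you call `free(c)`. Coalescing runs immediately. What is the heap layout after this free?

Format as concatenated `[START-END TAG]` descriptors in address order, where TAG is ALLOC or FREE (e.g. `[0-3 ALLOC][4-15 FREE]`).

Answer: [0-10 ALLOC][11-38 FREE]

Derivation:
Op 1: a = malloc(5) -> a = 0; heap: [0-4 ALLOC][5-38 FREE]
Op 2: free(a) -> (freed a); heap: [0-38 FREE]
Op 3: b = malloc(4) -> b = 0; heap: [0-3 ALLOC][4-38 FREE]
Op 4: b = realloc(b, 11) -> b = 0; heap: [0-10 ALLOC][11-38 FREE]
Op 5: c = malloc(3) -> c = 11; heap: [0-10 ALLOC][11-13 ALLOC][14-38 FREE]
free(c): c = 11 -> block [11-13 ALLOC]; mark free, coalesce with adjacent free neighbors -> [0-10 ALLOC][11-38 FREE]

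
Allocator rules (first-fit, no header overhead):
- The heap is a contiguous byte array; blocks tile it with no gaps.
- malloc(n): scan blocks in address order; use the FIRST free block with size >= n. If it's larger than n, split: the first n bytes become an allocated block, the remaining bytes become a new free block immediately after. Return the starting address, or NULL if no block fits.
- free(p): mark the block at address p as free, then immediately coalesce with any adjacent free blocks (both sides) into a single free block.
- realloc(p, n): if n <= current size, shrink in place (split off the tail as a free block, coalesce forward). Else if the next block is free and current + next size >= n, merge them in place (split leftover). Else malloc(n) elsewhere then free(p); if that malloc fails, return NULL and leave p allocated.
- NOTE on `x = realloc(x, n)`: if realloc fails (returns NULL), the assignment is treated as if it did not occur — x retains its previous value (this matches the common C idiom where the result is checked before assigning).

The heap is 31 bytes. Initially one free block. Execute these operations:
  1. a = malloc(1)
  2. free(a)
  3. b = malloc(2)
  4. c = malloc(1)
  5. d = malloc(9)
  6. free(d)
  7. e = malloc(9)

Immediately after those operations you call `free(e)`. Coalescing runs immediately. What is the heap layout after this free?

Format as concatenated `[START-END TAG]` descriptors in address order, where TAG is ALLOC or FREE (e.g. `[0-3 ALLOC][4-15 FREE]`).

Op 1: a = malloc(1) -> a = 0; heap: [0-0 ALLOC][1-30 FREE]
Op 2: free(a) -> (freed a); heap: [0-30 FREE]
Op 3: b = malloc(2) -> b = 0; heap: [0-1 ALLOC][2-30 FREE]
Op 4: c = malloc(1) -> c = 2; heap: [0-1 ALLOC][2-2 ALLOC][3-30 FREE]
Op 5: d = malloc(9) -> d = 3; heap: [0-1 ALLOC][2-2 ALLOC][3-11 ALLOC][12-30 FREE]
Op 6: free(d) -> (freed d); heap: [0-1 ALLOC][2-2 ALLOC][3-30 FREE]
Op 7: e = malloc(9) -> e = 3; heap: [0-1 ALLOC][2-2 ALLOC][3-11 ALLOC][12-30 FREE]
free(e): e = 3 -> block [3-11 ALLOC]; mark free, coalesce with adjacent free neighbors -> [0-1 ALLOC][2-2 ALLOC][3-30 FREE]

Answer: [0-1 ALLOC][2-2 ALLOC][3-30 FREE]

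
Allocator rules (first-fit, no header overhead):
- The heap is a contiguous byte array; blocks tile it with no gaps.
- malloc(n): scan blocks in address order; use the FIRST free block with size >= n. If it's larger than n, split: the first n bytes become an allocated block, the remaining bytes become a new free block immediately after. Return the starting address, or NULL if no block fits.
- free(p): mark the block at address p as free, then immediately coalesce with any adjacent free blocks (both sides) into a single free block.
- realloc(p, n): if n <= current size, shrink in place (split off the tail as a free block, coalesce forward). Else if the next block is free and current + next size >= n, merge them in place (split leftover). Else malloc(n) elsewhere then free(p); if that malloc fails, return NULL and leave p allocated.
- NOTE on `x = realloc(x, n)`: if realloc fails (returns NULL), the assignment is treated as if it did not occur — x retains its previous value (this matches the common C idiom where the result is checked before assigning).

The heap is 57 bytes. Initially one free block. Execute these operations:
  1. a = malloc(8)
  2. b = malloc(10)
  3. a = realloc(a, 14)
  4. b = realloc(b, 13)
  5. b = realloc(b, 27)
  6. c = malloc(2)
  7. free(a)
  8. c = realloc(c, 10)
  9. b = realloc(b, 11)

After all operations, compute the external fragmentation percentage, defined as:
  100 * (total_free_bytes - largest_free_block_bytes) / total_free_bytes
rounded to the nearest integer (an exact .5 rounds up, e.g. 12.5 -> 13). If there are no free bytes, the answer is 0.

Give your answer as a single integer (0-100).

Answer: 39

Derivation:
Op 1: a = malloc(8) -> a = 0; heap: [0-7 ALLOC][8-56 FREE]
Op 2: b = malloc(10) -> b = 8; heap: [0-7 ALLOC][8-17 ALLOC][18-56 FREE]
Op 3: a = realloc(a, 14) -> a = 18; heap: [0-7 FREE][8-17 ALLOC][18-31 ALLOC][32-56 FREE]
Op 4: b = realloc(b, 13) -> b = 32; heap: [0-17 FREE][18-31 ALLOC][32-44 ALLOC][45-56 FREE]
Op 5: b = realloc(b, 27) -> NULL (b unchanged); heap: [0-17 FREE][18-31 ALLOC][32-44 ALLOC][45-56 FREE]
Op 6: c = malloc(2) -> c = 0; heap: [0-1 ALLOC][2-17 FREE][18-31 ALLOC][32-44 ALLOC][45-56 FREE]
Op 7: free(a) -> (freed a); heap: [0-1 ALLOC][2-31 FREE][32-44 ALLOC][45-56 FREE]
Op 8: c = realloc(c, 10) -> c = 0; heap: [0-9 ALLOC][10-31 FREE][32-44 ALLOC][45-56 FREE]
Op 9: b = realloc(b, 11) -> b = 32; heap: [0-9 ALLOC][10-31 FREE][32-42 ALLOC][43-56 FREE]
Free blocks: [22 14] total_free=36 largest=22 -> 100*(36-22)/36 = 1400/36 ≈ 38.889 -> rounds to 39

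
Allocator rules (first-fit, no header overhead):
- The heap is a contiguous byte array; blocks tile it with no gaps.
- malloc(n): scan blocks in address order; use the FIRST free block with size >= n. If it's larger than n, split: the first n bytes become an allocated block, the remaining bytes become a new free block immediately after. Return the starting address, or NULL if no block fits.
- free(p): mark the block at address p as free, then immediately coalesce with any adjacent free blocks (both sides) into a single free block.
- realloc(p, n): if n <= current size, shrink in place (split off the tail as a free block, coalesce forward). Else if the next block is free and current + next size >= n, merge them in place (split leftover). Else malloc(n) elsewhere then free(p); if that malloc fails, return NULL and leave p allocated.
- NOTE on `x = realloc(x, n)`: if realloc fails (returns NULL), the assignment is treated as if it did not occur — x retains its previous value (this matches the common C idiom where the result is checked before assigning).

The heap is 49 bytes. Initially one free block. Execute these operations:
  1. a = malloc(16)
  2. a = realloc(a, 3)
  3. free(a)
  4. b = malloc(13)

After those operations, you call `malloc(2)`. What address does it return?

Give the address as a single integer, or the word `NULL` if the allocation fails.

Op 1: a = malloc(16) -> a = 0; heap: [0-15 ALLOC][16-48 FREE]
Op 2: a = realloc(a, 3) -> a = 0; heap: [0-2 ALLOC][3-48 FREE]
Op 3: free(a) -> (freed a); heap: [0-48 FREE]
Op 4: b = malloc(13) -> b = 0; heap: [0-12 ALLOC][13-48 FREE]
malloc(2): first-fit scan over [0-12 ALLOC][13-48 FREE] -> 13

Answer: 13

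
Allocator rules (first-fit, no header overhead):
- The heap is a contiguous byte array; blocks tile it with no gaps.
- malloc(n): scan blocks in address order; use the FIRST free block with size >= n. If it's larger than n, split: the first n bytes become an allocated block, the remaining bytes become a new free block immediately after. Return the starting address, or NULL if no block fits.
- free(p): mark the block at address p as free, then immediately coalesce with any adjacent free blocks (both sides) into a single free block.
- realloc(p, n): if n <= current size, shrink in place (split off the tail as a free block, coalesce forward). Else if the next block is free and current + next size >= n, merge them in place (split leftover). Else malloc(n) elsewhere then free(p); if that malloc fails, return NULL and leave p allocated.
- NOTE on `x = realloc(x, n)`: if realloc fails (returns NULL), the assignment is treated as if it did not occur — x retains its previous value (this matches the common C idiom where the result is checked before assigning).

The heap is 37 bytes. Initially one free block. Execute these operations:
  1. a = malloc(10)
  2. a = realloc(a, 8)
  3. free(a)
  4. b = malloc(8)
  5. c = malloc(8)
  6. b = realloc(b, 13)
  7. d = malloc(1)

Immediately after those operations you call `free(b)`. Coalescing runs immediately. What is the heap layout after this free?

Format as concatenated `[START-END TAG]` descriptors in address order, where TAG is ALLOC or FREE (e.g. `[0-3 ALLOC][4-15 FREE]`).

Answer: [0-0 ALLOC][1-7 FREE][8-15 ALLOC][16-36 FREE]

Derivation:
Op 1: a = malloc(10) -> a = 0; heap: [0-9 ALLOC][10-36 FREE]
Op 2: a = realloc(a, 8) -> a = 0; heap: [0-7 ALLOC][8-36 FREE]
Op 3: free(a) -> (freed a); heap: [0-36 FREE]
Op 4: b = malloc(8) -> b = 0; heap: [0-7 ALLOC][8-36 FREE]
Op 5: c = malloc(8) -> c = 8; heap: [0-7 ALLOC][8-15 ALLOC][16-36 FREE]
Op 6: b = realloc(b, 13) -> b = 16; heap: [0-7 FREE][8-15 ALLOC][16-28 ALLOC][29-36 FREE]
Op 7: d = malloc(1) -> d = 0; heap: [0-0 ALLOC][1-7 FREE][8-15 ALLOC][16-28 ALLOC][29-36 FREE]
free(b): b = 16 -> block [16-28 ALLOC]; mark free, coalesce with adjacent free neighbors -> [0-0 ALLOC][1-7 FREE][8-15 ALLOC][16-36 FREE]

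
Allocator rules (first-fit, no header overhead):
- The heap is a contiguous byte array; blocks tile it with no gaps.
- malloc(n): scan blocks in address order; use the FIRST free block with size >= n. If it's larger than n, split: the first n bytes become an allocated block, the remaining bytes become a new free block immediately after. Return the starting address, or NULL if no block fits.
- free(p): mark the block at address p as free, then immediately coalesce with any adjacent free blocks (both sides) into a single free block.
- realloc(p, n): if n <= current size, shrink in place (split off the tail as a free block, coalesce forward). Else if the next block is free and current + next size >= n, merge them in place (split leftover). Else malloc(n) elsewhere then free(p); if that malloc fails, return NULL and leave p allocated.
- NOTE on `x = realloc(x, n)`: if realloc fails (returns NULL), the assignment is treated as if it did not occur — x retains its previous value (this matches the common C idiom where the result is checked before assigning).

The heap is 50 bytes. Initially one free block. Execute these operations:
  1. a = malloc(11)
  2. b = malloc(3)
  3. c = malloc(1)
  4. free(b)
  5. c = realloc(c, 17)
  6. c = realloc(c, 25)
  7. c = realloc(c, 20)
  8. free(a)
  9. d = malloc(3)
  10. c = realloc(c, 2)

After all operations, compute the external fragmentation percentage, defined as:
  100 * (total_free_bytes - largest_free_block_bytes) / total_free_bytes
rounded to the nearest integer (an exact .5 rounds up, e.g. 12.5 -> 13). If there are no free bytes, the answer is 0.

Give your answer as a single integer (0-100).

Answer: 24

Derivation:
Op 1: a = malloc(11) -> a = 0; heap: [0-10 ALLOC][11-49 FREE]
Op 2: b = malloc(3) -> b = 11; heap: [0-10 ALLOC][11-13 ALLOC][14-49 FREE]
Op 3: c = malloc(1) -> c = 14; heap: [0-10 ALLOC][11-13 ALLOC][14-14 ALLOC][15-49 FREE]
Op 4: free(b) -> (freed b); heap: [0-10 ALLOC][11-13 FREE][14-14 ALLOC][15-49 FREE]
Op 5: c = realloc(c, 17) -> c = 14; heap: [0-10 ALLOC][11-13 FREE][14-30 ALLOC][31-49 FREE]
Op 6: c = realloc(c, 25) -> c = 14; heap: [0-10 ALLOC][11-13 FREE][14-38 ALLOC][39-49 FREE]
Op 7: c = realloc(c, 20) -> c = 14; heap: [0-10 ALLOC][11-13 FREE][14-33 ALLOC][34-49 FREE]
Op 8: free(a) -> (freed a); heap: [0-13 FREE][14-33 ALLOC][34-49 FREE]
Op 9: d = malloc(3) -> d = 0; heap: [0-2 ALLOC][3-13 FREE][14-33 ALLOC][34-49 FREE]
Op 10: c = realloc(c, 2) -> c = 14; heap: [0-2 ALLOC][3-13 FREE][14-15 ALLOC][16-49 FREE]
Free blocks: [11 34] total_free=45 largest=34 -> 100*(45-34)/45 = 1100/45 ≈ 24.444 -> rounds to 24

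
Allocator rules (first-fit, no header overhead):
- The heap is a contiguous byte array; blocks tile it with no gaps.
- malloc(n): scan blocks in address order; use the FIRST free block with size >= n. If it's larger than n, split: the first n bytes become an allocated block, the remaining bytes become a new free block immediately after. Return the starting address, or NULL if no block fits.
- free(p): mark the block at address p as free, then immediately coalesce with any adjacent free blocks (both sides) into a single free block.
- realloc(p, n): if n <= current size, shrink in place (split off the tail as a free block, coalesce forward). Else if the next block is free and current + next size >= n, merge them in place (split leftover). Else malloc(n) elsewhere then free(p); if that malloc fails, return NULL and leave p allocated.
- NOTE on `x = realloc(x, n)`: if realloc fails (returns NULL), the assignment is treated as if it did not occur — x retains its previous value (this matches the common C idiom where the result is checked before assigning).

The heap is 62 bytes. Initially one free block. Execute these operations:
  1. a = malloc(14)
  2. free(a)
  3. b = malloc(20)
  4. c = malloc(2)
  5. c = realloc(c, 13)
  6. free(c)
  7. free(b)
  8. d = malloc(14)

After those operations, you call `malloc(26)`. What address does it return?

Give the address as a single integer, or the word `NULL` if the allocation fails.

Op 1: a = malloc(14) -> a = 0; heap: [0-13 ALLOC][14-61 FREE]
Op 2: free(a) -> (freed a); heap: [0-61 FREE]
Op 3: b = malloc(20) -> b = 0; heap: [0-19 ALLOC][20-61 FREE]
Op 4: c = malloc(2) -> c = 20; heap: [0-19 ALLOC][20-21 ALLOC][22-61 FREE]
Op 5: c = realloc(c, 13) -> c = 20; heap: [0-19 ALLOC][20-32 ALLOC][33-61 FREE]
Op 6: free(c) -> (freed c); heap: [0-19 ALLOC][20-61 FREE]
Op 7: free(b) -> (freed b); heap: [0-61 FREE]
Op 8: d = malloc(14) -> d = 0; heap: [0-13 ALLOC][14-61 FREE]
malloc(26): first-fit scan over [0-13 ALLOC][14-61 FREE] -> 14

Answer: 14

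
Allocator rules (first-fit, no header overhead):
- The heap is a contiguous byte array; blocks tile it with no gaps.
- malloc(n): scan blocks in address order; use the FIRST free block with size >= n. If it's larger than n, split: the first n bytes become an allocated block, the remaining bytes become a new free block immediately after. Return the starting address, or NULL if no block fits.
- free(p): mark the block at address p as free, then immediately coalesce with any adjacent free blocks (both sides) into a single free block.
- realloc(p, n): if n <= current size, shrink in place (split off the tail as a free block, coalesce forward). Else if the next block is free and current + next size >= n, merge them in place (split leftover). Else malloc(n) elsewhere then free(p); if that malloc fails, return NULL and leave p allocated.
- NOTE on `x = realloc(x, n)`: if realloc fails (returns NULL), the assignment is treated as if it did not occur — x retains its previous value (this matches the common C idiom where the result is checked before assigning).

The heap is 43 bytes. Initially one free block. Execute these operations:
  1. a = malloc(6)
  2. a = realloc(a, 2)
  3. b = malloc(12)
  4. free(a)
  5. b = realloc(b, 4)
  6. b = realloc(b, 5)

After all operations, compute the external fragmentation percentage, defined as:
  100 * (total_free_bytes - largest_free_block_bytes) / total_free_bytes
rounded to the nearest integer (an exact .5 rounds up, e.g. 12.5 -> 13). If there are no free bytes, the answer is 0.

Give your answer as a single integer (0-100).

Op 1: a = malloc(6) -> a = 0; heap: [0-5 ALLOC][6-42 FREE]
Op 2: a = realloc(a, 2) -> a = 0; heap: [0-1 ALLOC][2-42 FREE]
Op 3: b = malloc(12) -> b = 2; heap: [0-1 ALLOC][2-13 ALLOC][14-42 FREE]
Op 4: free(a) -> (freed a); heap: [0-1 FREE][2-13 ALLOC][14-42 FREE]
Op 5: b = realloc(b, 4) -> b = 2; heap: [0-1 FREE][2-5 ALLOC][6-42 FREE]
Op 6: b = realloc(b, 5) -> b = 2; heap: [0-1 FREE][2-6 ALLOC][7-42 FREE]
Free blocks: [2 36] total_free=38 largest=36 -> 100*(38-36)/38 = 200/38 ≈ 5.263 -> rounds to 5

Answer: 5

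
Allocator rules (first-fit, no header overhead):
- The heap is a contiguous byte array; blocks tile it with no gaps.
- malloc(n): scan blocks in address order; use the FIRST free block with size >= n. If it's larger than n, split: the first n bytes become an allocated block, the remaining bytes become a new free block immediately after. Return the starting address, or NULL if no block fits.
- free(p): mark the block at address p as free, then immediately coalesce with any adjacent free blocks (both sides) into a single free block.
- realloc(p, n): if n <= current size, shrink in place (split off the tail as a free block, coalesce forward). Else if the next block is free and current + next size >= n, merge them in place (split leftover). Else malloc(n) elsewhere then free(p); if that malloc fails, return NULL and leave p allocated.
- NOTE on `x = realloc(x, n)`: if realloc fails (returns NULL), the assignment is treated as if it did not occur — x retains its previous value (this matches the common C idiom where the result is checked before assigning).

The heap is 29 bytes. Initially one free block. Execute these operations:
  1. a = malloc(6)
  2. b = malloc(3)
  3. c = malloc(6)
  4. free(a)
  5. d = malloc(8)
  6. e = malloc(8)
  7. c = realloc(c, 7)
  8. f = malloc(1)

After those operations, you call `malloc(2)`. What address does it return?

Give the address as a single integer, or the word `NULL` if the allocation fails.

Answer: 1

Derivation:
Op 1: a = malloc(6) -> a = 0; heap: [0-5 ALLOC][6-28 FREE]
Op 2: b = malloc(3) -> b = 6; heap: [0-5 ALLOC][6-8 ALLOC][9-28 FREE]
Op 3: c = malloc(6) -> c = 9; heap: [0-5 ALLOC][6-8 ALLOC][9-14 ALLOC][15-28 FREE]
Op 4: free(a) -> (freed a); heap: [0-5 FREE][6-8 ALLOC][9-14 ALLOC][15-28 FREE]
Op 5: d = malloc(8) -> d = 15; heap: [0-5 FREE][6-8 ALLOC][9-14 ALLOC][15-22 ALLOC][23-28 FREE]
Op 6: e = malloc(8) -> e = NULL; heap: [0-5 FREE][6-8 ALLOC][9-14 ALLOC][15-22 ALLOC][23-28 FREE]
Op 7: c = realloc(c, 7) -> NULL (c unchanged); heap: [0-5 FREE][6-8 ALLOC][9-14 ALLOC][15-22 ALLOC][23-28 FREE]
Op 8: f = malloc(1) -> f = 0; heap: [0-0 ALLOC][1-5 FREE][6-8 ALLOC][9-14 ALLOC][15-22 ALLOC][23-28 FREE]
malloc(2): first-fit scan over [0-0 ALLOC][1-5 FREE][6-8 ALLOC][9-14 ALLOC][15-22 ALLOC][23-28 FREE] -> 1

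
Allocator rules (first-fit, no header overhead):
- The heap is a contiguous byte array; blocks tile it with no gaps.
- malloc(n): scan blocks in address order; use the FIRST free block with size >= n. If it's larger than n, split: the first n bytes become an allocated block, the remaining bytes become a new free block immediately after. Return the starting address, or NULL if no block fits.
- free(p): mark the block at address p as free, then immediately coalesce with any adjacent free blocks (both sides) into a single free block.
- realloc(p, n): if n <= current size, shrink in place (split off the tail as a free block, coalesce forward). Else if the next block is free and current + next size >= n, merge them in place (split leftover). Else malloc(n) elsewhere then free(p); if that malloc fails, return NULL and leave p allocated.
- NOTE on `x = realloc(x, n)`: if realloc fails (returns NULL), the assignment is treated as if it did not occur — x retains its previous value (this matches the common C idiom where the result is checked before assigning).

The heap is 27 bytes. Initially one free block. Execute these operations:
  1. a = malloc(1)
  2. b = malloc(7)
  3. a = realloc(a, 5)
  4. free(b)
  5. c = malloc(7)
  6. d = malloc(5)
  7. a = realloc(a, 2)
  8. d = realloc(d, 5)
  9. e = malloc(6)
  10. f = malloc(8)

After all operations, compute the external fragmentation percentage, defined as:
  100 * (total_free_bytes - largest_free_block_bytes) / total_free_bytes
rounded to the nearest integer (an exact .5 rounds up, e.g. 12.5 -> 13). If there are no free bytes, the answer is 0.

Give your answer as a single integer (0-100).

Answer: 57

Derivation:
Op 1: a = malloc(1) -> a = 0; heap: [0-0 ALLOC][1-26 FREE]
Op 2: b = malloc(7) -> b = 1; heap: [0-0 ALLOC][1-7 ALLOC][8-26 FREE]
Op 3: a = realloc(a, 5) -> a = 8; heap: [0-0 FREE][1-7 ALLOC][8-12 ALLOC][13-26 FREE]
Op 4: free(b) -> (freed b); heap: [0-7 FREE][8-12 ALLOC][13-26 FREE]
Op 5: c = malloc(7) -> c = 0; heap: [0-6 ALLOC][7-7 FREE][8-12 ALLOC][13-26 FREE]
Op 6: d = malloc(5) -> d = 13; heap: [0-6 ALLOC][7-7 FREE][8-12 ALLOC][13-17 ALLOC][18-26 FREE]
Op 7: a = realloc(a, 2) -> a = 8; heap: [0-6 ALLOC][7-7 FREE][8-9 ALLOC][10-12 FREE][13-17 ALLOC][18-26 FREE]
Op 8: d = realloc(d, 5) -> d = 13; heap: [0-6 ALLOC][7-7 FREE][8-9 ALLOC][10-12 FREE][13-17 ALLOC][18-26 FREE]
Op 9: e = malloc(6) -> e = 18; heap: [0-6 ALLOC][7-7 FREE][8-9 ALLOC][10-12 FREE][13-17 ALLOC][18-23 ALLOC][24-26 FREE]
Op 10: f = malloc(8) -> f = NULL; heap: [0-6 ALLOC][7-7 FREE][8-9 ALLOC][10-12 FREE][13-17 ALLOC][18-23 ALLOC][24-26 FREE]
Free blocks: [1 3 3] total_free=7 largest=3 -> 100*(7-3)/7 = 400/7 ≈ 57.143 -> rounds to 57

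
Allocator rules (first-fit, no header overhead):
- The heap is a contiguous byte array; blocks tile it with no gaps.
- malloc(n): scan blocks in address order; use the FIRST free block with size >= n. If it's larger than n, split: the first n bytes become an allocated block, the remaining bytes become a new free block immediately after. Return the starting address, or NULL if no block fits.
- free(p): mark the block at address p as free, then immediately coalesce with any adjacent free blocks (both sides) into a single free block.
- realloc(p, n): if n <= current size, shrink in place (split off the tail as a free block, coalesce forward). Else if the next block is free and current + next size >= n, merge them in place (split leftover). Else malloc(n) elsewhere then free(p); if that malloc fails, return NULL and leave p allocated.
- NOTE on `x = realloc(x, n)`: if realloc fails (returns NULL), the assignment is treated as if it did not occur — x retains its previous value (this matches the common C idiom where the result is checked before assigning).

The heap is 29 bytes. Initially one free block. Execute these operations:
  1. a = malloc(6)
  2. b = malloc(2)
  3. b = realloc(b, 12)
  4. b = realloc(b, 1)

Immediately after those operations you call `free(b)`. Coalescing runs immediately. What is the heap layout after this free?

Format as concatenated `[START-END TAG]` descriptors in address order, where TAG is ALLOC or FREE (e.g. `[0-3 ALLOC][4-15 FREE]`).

Op 1: a = malloc(6) -> a = 0; heap: [0-5 ALLOC][6-28 FREE]
Op 2: b = malloc(2) -> b = 6; heap: [0-5 ALLOC][6-7 ALLOC][8-28 FREE]
Op 3: b = realloc(b, 12) -> b = 6; heap: [0-5 ALLOC][6-17 ALLOC][18-28 FREE]
Op 4: b = realloc(b, 1) -> b = 6; heap: [0-5 ALLOC][6-6 ALLOC][7-28 FREE]
free(b): b = 6 -> block [6-6 ALLOC]; mark free, coalesce with adjacent free neighbors -> [0-5 ALLOC][6-28 FREE]

Answer: [0-5 ALLOC][6-28 FREE]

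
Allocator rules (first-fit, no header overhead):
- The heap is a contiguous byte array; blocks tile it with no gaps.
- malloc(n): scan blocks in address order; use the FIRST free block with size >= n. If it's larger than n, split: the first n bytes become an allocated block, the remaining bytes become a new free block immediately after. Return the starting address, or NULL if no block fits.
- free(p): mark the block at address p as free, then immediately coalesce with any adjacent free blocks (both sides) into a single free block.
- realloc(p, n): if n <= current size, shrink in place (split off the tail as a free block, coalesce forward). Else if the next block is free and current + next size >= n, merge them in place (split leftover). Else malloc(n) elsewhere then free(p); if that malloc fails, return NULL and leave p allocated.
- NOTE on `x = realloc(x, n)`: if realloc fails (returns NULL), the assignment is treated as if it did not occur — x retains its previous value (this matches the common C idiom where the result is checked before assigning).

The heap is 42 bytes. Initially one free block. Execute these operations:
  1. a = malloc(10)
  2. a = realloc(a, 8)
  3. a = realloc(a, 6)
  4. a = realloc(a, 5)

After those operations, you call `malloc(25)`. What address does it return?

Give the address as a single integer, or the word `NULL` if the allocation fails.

Answer: 5

Derivation:
Op 1: a = malloc(10) -> a = 0; heap: [0-9 ALLOC][10-41 FREE]
Op 2: a = realloc(a, 8) -> a = 0; heap: [0-7 ALLOC][8-41 FREE]
Op 3: a = realloc(a, 6) -> a = 0; heap: [0-5 ALLOC][6-41 FREE]
Op 4: a = realloc(a, 5) -> a = 0; heap: [0-4 ALLOC][5-41 FREE]
malloc(25): first-fit scan over [0-4 ALLOC][5-41 FREE] -> 5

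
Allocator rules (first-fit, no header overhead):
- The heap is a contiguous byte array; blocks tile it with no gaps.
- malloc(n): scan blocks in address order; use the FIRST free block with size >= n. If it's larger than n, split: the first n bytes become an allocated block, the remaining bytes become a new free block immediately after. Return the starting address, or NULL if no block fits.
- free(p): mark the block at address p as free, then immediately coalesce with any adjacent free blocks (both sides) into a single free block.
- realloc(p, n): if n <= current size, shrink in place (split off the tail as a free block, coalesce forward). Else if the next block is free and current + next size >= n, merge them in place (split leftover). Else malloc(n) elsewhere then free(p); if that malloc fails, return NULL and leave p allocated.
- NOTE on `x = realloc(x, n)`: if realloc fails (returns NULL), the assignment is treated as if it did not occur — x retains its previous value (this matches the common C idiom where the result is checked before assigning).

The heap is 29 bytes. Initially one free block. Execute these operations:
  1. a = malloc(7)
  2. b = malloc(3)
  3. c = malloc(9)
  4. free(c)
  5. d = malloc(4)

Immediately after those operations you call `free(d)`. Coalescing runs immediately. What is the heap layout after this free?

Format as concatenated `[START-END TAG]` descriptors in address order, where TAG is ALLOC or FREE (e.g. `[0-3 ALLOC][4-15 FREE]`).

Op 1: a = malloc(7) -> a = 0; heap: [0-6 ALLOC][7-28 FREE]
Op 2: b = malloc(3) -> b = 7; heap: [0-6 ALLOC][7-9 ALLOC][10-28 FREE]
Op 3: c = malloc(9) -> c = 10; heap: [0-6 ALLOC][7-9 ALLOC][10-18 ALLOC][19-28 FREE]
Op 4: free(c) -> (freed c); heap: [0-6 ALLOC][7-9 ALLOC][10-28 FREE]
Op 5: d = malloc(4) -> d = 10; heap: [0-6 ALLOC][7-9 ALLOC][10-13 ALLOC][14-28 FREE]
free(d): d = 10 -> block [10-13 ALLOC]; mark free, coalesce with adjacent free neighbors -> [0-6 ALLOC][7-9 ALLOC][10-28 FREE]

Answer: [0-6 ALLOC][7-9 ALLOC][10-28 FREE]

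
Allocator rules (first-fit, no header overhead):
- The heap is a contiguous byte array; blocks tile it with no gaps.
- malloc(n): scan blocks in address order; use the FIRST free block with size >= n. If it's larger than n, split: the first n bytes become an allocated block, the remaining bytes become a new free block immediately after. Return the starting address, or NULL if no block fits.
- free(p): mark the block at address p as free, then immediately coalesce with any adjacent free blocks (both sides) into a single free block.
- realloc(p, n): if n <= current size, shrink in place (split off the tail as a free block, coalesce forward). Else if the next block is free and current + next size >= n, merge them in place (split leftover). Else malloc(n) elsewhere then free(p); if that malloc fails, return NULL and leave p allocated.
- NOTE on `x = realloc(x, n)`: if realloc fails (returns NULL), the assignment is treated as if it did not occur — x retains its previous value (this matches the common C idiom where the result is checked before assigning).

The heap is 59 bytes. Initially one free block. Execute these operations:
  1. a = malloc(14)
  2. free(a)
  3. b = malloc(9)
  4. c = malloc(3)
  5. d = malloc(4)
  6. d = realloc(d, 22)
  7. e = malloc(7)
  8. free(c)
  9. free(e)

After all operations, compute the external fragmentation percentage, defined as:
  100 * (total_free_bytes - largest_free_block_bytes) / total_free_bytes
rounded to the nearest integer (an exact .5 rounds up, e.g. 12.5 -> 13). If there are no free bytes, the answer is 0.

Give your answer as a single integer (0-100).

Op 1: a = malloc(14) -> a = 0; heap: [0-13 ALLOC][14-58 FREE]
Op 2: free(a) -> (freed a); heap: [0-58 FREE]
Op 3: b = malloc(9) -> b = 0; heap: [0-8 ALLOC][9-58 FREE]
Op 4: c = malloc(3) -> c = 9; heap: [0-8 ALLOC][9-11 ALLOC][12-58 FREE]
Op 5: d = malloc(4) -> d = 12; heap: [0-8 ALLOC][9-11 ALLOC][12-15 ALLOC][16-58 FREE]
Op 6: d = realloc(d, 22) -> d = 12; heap: [0-8 ALLOC][9-11 ALLOC][12-33 ALLOC][34-58 FREE]
Op 7: e = malloc(7) -> e = 34; heap: [0-8 ALLOC][9-11 ALLOC][12-33 ALLOC][34-40 ALLOC][41-58 FREE]
Op 8: free(c) -> (freed c); heap: [0-8 ALLOC][9-11 FREE][12-33 ALLOC][34-40 ALLOC][41-58 FREE]
Op 9: free(e) -> (freed e); heap: [0-8 ALLOC][9-11 FREE][12-33 ALLOC][34-58 FREE]
Free blocks: [3 25] total_free=28 largest=25 -> 100*(28-25)/28 = 300/28 ≈ 10.714 -> rounds to 11

Answer: 11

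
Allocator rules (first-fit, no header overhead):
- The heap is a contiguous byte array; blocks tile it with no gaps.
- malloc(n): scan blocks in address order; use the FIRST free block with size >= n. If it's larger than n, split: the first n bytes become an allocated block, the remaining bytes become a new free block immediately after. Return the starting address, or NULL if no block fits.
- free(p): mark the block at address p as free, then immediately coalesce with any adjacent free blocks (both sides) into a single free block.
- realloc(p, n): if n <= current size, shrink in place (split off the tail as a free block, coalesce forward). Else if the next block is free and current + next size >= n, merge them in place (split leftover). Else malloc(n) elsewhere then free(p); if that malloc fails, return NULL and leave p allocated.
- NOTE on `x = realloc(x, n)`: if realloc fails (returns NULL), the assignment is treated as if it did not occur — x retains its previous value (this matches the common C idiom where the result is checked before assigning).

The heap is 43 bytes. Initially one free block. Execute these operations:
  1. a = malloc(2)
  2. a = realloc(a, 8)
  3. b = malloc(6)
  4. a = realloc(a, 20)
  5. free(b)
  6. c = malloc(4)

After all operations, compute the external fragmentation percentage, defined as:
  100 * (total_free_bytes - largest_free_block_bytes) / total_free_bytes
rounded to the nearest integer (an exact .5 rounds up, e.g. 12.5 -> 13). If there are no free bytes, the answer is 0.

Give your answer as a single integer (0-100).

Op 1: a = malloc(2) -> a = 0; heap: [0-1 ALLOC][2-42 FREE]
Op 2: a = realloc(a, 8) -> a = 0; heap: [0-7 ALLOC][8-42 FREE]
Op 3: b = malloc(6) -> b = 8; heap: [0-7 ALLOC][8-13 ALLOC][14-42 FREE]
Op 4: a = realloc(a, 20) -> a = 14; heap: [0-7 FREE][8-13 ALLOC][14-33 ALLOC][34-42 FREE]
Op 5: free(b) -> (freed b); heap: [0-13 FREE][14-33 ALLOC][34-42 FREE]
Op 6: c = malloc(4) -> c = 0; heap: [0-3 ALLOC][4-13 FREE][14-33 ALLOC][34-42 FREE]
Free blocks: [10 9] total_free=19 largest=10 -> 100*(19-10)/19 = 900/19 ≈ 47.368 -> rounds to 47

Answer: 47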